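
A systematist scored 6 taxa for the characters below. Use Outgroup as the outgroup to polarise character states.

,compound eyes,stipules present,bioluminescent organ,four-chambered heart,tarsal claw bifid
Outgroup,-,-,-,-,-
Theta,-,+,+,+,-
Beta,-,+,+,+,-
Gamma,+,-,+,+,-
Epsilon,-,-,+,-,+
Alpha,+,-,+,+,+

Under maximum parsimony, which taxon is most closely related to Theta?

Beta

The outgroup has state '-' for every character, so '+' is the derived state throughout.
Only Alpha and Gamma show the derived state '+' for compound eyes, supporting them as a clade.
Only Beta and Theta show the derived state '+' for stipules present, supporting them as a clade.
All ingroup taxa share the derived state '+' for bioluminescent organ; it defines the ingroup but does not resolve relationships within it.
four-chambered heart (derived state '+') is shared by Alpha, Beta, Gamma, and Theta — a synapomorphy uniting that clade.
tarsal claw bifid groups Alpha and Epsilon, which is incompatible with the clades supported by the remaining characters; treating it as convergent (homoplasy) costs fewer steps than any alternative tree.
Most parsimonious ingroup topology: (((Theta,Beta),(Gamma,Alpha)),Epsilon).
Theta and Beta form a cherry on this tree, so they are sister taxa.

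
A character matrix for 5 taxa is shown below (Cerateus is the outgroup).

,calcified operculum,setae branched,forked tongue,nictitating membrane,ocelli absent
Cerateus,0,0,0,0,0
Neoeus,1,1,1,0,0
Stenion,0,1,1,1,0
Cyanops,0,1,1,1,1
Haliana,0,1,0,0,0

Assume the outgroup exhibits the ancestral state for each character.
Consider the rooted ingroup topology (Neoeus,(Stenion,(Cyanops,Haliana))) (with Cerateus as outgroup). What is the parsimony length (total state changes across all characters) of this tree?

7

Map each character onto (Neoeus,(Stenion,(Cyanops,Haliana))) (rooted by Cerateus) and count the minimum state changes it requires (Fitch parsimony):
calcified operculum: 1; setae branched: 1; forked tongue: 2; nictitating membrane: 2; ocelli absent: 1.
Total tree length = 7.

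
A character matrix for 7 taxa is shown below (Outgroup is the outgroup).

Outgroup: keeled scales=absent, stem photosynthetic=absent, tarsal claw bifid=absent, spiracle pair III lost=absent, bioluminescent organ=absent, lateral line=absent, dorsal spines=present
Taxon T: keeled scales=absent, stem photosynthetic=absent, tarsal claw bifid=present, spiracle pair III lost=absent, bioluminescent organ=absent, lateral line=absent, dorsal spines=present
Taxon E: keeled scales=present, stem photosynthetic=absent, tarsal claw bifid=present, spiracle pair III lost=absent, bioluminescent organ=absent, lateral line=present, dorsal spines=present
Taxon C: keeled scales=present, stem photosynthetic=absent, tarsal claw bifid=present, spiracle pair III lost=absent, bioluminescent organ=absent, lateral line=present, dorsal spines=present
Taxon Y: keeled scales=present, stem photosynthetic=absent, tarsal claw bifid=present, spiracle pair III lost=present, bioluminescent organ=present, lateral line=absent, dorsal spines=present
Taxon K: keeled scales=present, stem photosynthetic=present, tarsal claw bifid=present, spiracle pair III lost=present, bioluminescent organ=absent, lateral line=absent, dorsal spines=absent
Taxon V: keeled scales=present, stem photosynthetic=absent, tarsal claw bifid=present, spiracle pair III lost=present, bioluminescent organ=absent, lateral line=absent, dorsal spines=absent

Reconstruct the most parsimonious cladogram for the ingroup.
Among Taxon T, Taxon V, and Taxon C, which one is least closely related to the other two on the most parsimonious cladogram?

Taxon T

Character polarity is set by the outgroup: the derived state is whichever differs from the outgroup's state, so for dorsal spines the derived state is 'absent', and for the remaining characters it is 'present'.
keeled scales: derived state 'present' in Taxon C, Taxon E, Taxon K, Taxon V, and Taxon Y only — synapomorphy for {Taxon C, Taxon E, Taxon K, Taxon V, Taxon Y}.
stem photosynthetic (derived state 'present') is unique to Taxon K (autapomorphy; uninformative for grouping).
All ingroup taxa share the derived state 'present' for tarsal claw bifid; it defines the ingroup but does not resolve relationships within it.
spiracle pair III lost: derived state 'present' in Taxon K, Taxon V, and Taxon Y only — synapomorphy for {Taxon K, Taxon V, Taxon Y}.
bioluminescent organ (derived state 'present') is unique to Taxon Y (autapomorphy; uninformative for grouping).
Only Taxon C and Taxon E show the derived state 'present' for lateral line, supporting them as a clade.
dorsal spines (derived state 'absent') is shared by Taxon K and Taxon V — a synapomorphy uniting that clade.
Most parsimonious ingroup topology: (Taxon T,((Taxon E,Taxon C),(Taxon Y,(Taxon K,Taxon V)))).
Taxon V and Taxon C share a more recent common ancestor with each other than either does with Taxon T, so Taxon T is the least closely related of the three.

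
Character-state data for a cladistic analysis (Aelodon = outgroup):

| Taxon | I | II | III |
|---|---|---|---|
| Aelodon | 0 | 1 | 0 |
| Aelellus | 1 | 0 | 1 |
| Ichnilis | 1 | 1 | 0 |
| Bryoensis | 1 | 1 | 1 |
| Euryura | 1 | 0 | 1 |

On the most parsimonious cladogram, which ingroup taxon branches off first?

Ichnilis

Character polarity is set by the outgroup: the derived state is whichever differs from the outgroup's state, so for II the derived state is '0', and for the remaining characters it is '1'.
I (derived state '1') is shared by all ingroup taxa — unites the whole ingroup.
II: derived state '0' in Aelellus and Euryura only — synapomorphy for {Aelellus, Euryura}.
III (derived state '1') is shared by Aelellus, Bryoensis, and Euryura — a synapomorphy uniting that clade.
Most parsimonious ingroup topology: (((Aelellus,Euryura),Bryoensis),Ichnilis).
Ichnilis is sister to the clade containing all other ingroup taxa, so it is the earliest-diverging (most basal) ingroup lineage.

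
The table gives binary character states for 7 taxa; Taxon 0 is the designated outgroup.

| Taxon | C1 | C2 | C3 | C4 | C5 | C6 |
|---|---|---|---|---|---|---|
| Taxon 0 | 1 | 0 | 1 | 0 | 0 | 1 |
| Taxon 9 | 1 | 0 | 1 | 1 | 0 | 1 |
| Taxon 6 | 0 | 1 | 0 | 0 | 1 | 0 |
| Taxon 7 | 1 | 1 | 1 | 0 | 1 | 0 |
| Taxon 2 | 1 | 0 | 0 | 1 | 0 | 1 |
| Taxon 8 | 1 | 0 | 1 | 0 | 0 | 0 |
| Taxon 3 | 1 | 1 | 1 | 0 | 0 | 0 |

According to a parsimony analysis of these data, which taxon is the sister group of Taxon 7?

Character polarity is set by the outgroup: the derived state is whichever differs from the outgroup's state, so for C1, C3, C6 the derived state is '0', and for the remaining characters it is '1'.
C1 (derived state '0') is unique to Taxon 6 (autapomorphy; uninformative for grouping).
C2 (derived state '1') is shared by Taxon 3, Taxon 6, and Taxon 7 — a synapomorphy uniting that clade.
C3 (state '0') occurs in Taxon 2 and Taxon 6 but conflicts with the nesting implied by the other characters — most parsimoniously interpreted as homoplasy.
C4: derived state '1' in Taxon 2 and Taxon 9 only — synapomorphy for {Taxon 2, Taxon 9}.
C5: derived state '1' in Taxon 6 and Taxon 7 only — synapomorphy for {Taxon 6, Taxon 7}.
C6 (derived state '0') is shared by Taxon 3, Taxon 6, Taxon 7, and Taxon 8 — a synapomorphy uniting that clade.
Most parsimonious ingroup topology: ((Taxon 9,Taxon 2),(((Taxon 6,Taxon 7),Taxon 3),Taxon 8)).
Taxon 7 and Taxon 6 form a cherry on this tree, so they are sister taxa.

Taxon 6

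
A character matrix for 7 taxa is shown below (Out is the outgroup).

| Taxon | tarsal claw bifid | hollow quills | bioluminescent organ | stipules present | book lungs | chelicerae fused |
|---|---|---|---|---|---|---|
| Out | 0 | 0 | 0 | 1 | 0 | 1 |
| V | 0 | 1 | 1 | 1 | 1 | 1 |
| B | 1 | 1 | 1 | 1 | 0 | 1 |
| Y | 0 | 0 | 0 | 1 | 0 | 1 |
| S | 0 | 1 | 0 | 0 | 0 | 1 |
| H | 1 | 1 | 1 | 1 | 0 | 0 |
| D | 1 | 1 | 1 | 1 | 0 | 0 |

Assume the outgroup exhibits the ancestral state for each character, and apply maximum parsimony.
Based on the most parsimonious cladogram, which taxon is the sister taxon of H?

D

Character polarity is set by the outgroup: the derived state is whichever differs from the outgroup's state, so for stipules present, chelicerae fused the derived state is '0', and for the remaining characters it is '1'.
tarsal claw bifid: derived state '1' in B, D, and H only — synapomorphy for {B, D, H}.
Only B, D, H, S, and V show the derived state '1' for hollow quills, supporting them as a clade.
bioluminescent organ (derived state '1') is shared by B, D, H, and V — a synapomorphy uniting that clade.
stipules present: derived state '0' in S only — an autapomorphy, so it tells us nothing about relationships among taxa.
book lungs (derived state '1') is unique to V (autapomorphy; uninformative for grouping).
chelicerae fused (derived state '0') is shared by D and H — a synapomorphy uniting that clade.
Most parsimonious ingroup topology: (((V,(B,(H,D))),S),Y).
H and D form a cherry on this tree, so they are sister taxa.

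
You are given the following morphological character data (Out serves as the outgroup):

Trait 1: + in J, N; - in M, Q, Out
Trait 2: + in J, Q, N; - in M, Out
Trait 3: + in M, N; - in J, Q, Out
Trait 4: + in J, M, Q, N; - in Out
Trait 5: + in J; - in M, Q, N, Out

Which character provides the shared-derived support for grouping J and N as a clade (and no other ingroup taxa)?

The outgroup has state '-' for every character, so '+' is the derived state throughout.
Trait 1 (derived state '+') is shared by J and N — a synapomorphy uniting that clade.
Trait 2: derived state '+' in J, N, and Q only — synapomorphy for {J, N, Q}.
Trait 3 (state '+') occurs in M and N but conflicts with the nesting implied by the other characters — most parsimoniously interpreted as homoplasy.
All ingroup taxa share the derived state '+' for Trait 4; it defines the ingroup but does not resolve relationships within it.
Trait 5 (derived state '+') is unique to J (autapomorphy; uninformative for grouping).
Most parsimonious ingroup topology: (((J,N),Q),M).
The clade {J, N} is supported by Trait 1: its derived state '+' occurs in exactly those taxa and in no other taxon (including the outgroup).

Trait 1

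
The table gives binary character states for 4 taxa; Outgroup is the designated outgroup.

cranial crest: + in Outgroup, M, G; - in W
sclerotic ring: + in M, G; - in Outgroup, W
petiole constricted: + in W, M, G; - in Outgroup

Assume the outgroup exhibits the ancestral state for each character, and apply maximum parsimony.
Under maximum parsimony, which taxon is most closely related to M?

G

Character polarity is set by the outgroup: the derived state is whichever differs from the outgroup's state, so for cranial crest the derived state is '-', and for the remaining characters it is '+'.
cranial crest (derived state '-') is unique to W (autapomorphy; uninformative for grouping).
sclerotic ring: derived state '+' in G and M only — synapomorphy for {G, M}.
petiole constricted (derived state '+') is shared by all ingroup taxa — unites the whole ingroup.
Most parsimonious ingroup topology: (W,(M,G)).
M and G form a cherry on this tree, so they are sister taxa.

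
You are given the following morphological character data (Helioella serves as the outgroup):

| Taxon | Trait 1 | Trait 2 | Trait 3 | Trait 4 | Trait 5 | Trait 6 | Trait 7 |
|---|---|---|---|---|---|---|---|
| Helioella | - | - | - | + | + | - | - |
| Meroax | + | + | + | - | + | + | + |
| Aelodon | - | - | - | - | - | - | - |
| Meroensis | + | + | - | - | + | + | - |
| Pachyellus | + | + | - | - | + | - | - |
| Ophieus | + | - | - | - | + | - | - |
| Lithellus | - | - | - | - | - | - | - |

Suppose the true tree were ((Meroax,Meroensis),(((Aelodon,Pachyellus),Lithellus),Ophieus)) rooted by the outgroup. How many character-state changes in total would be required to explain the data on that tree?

11

Map each character onto ((Meroax,Meroensis),(((Aelodon,Pachyellus),Lithellus),Ophieus)) (rooted by Helioella) and count the minimum state changes it requires (Fitch parsimony):
Trait 1: 3; Trait 2: 2; Trait 3: 1; Trait 4: 1; Trait 5: 2; Trait 6: 1; Trait 7: 1.
Total tree length = 11.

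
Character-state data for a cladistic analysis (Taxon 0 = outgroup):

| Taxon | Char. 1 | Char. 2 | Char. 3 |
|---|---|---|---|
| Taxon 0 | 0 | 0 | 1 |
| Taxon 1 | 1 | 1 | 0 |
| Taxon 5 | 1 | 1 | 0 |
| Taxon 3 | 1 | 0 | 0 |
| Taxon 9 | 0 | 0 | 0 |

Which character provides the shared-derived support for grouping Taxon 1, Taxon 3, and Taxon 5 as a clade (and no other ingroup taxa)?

Character polarity is set by the outgroup: the derived state is whichever differs from the outgroup's state, so for Char. 3 the derived state is '0', and for the remaining characters it is '1'.
Char. 1 (derived state '1') is shared by Taxon 1, Taxon 3, and Taxon 5 — a synapomorphy uniting that clade.
Char. 2: derived state '1' in Taxon 1 and Taxon 5 only — synapomorphy for {Taxon 1, Taxon 5}.
Char. 3 (derived state '0') is shared by all ingroup taxa — unites the whole ingroup.
Most parsimonious ingroup topology: (((Taxon 1,Taxon 5),Taxon 3),Taxon 9).
The clade {Taxon 1, Taxon 3, Taxon 5} is supported by Char. 1: its derived state '1' occurs in exactly those taxa and in no other taxon (including the outgroup).

Char. 1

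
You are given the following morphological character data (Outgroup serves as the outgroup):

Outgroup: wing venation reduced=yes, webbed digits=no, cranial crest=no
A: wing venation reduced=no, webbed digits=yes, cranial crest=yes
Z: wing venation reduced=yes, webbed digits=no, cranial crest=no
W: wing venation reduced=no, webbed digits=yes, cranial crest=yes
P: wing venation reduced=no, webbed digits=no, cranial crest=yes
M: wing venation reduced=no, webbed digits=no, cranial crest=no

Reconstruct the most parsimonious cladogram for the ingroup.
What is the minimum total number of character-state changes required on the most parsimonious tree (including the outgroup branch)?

Character polarity is set by the outgroup: the derived state is whichever differs from the outgroup's state, so for wing venation reduced the derived state is 'no', and for the remaining characters it is 'yes'.
wing venation reduced: derived state 'no' in A, M, P, and W only — synapomorphy for {A, M, P, W}.
webbed digits (derived state 'yes') is shared by A and W — a synapomorphy uniting that clade.
Only A, P, and W show the derived state 'yes' for cranial crest, supporting them as a clade.
Most parsimonious ingroup topology: ((((A,W),P),M),Z).
Changes per character on this tree: wing venation reduced: 1; webbed digits: 1; cranial crest: 1.
Total = 3.

3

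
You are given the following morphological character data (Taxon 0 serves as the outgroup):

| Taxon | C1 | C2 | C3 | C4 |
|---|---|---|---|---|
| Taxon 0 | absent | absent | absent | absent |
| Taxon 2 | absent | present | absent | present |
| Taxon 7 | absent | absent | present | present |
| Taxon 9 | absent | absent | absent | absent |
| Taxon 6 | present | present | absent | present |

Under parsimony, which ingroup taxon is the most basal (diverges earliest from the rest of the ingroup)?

The outgroup has state 'absent' for every character, so 'present' is the derived state throughout.
C1 (derived state 'present') is unique to Taxon 6 (autapomorphy; uninformative for grouping).
Only Taxon 2 and Taxon 6 show the derived state 'present' for C2, supporting them as a clade.
C3: derived state 'present' in Taxon 7 only — an autapomorphy, so it tells us nothing about relationships among taxa.
Only Taxon 2, Taxon 6, and Taxon 7 show the derived state 'present' for C4, supporting them as a clade.
Most parsimonious ingroup topology: (((Taxon 2,Taxon 6),Taxon 7),Taxon 9).
Taxon 9 is sister to the clade containing all other ingroup taxa, so it is the earliest-diverging (most basal) ingroup lineage.

Taxon 9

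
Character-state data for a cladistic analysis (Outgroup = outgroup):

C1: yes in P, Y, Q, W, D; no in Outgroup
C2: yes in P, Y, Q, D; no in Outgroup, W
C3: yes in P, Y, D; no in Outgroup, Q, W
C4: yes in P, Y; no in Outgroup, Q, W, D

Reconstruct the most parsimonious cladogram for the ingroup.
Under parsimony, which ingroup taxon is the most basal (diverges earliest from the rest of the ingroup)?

W

The outgroup has state 'no' for every character, so 'yes' is the derived state throughout.
All ingroup taxa share the derived state 'yes' for C1; it defines the ingroup but does not resolve relationships within it.
C2: derived state 'yes' in D, P, Q, and Y only — synapomorphy for {D, P, Q, Y}.
Only D, P, and Y show the derived state 'yes' for C3, supporting them as a clade.
C4: derived state 'yes' in P and Y only — synapomorphy for {P, Y}.
Most parsimonious ingroup topology: ((((P,Y),D),Q),W).
W is sister to the clade containing all other ingroup taxa, so it is the earliest-diverging (most basal) ingroup lineage.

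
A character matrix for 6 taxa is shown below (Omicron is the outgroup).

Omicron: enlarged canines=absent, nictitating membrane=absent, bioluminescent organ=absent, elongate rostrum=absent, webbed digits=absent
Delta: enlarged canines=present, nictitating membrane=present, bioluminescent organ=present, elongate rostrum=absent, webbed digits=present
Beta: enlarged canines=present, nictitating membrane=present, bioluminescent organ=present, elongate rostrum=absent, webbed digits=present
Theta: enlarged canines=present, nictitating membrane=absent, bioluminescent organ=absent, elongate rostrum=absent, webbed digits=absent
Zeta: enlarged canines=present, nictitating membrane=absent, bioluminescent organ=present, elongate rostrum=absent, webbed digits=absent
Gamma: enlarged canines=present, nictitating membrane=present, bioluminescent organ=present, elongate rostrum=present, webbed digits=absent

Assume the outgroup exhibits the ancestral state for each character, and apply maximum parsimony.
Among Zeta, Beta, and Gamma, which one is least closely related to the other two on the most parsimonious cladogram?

The outgroup has state 'absent' for every character, so 'present' is the derived state throughout.
enlarged canines (derived state 'present') is shared by all ingroup taxa — unites the whole ingroup.
nictitating membrane (derived state 'present') is shared by Beta, Delta, and Gamma — a synapomorphy uniting that clade.
Only Beta, Delta, Gamma, and Zeta show the derived state 'present' for bioluminescent organ, supporting them as a clade.
elongate rostrum (derived state 'present') is unique to Gamma (autapomorphy; uninformative for grouping).
webbed digits (derived state 'present') is shared by Beta and Delta — a synapomorphy uniting that clade.
Most parsimonious ingroup topology: ((((Delta,Beta),Gamma),Zeta),Theta).
Gamma and Beta share a more recent common ancestor with each other than either does with Zeta, so Zeta is the least closely related of the three.

Zeta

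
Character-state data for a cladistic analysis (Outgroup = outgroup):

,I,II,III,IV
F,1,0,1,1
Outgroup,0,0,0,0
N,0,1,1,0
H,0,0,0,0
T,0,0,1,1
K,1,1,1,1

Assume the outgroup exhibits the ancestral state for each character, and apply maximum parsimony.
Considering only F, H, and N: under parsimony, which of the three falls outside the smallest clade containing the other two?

The outgroup has state '0' for every character, so '1' is the derived state throughout.
Only F and K show the derived state '1' for I, supporting them as a clade.
II (state '1') occurs in K and N but conflicts with the nesting implied by the other characters — most parsimoniously interpreted as homoplasy.
III: derived state '1' in F, K, N, and T only — synapomorphy for {F, K, N, T}.
IV (derived state '1') is shared by F, K, and T — a synapomorphy uniting that clade.
Most parsimonious ingroup topology: ((((F,K),T),N),H).
N and F share a more recent common ancestor with each other than either does with H, so H is the least closely related of the three.

H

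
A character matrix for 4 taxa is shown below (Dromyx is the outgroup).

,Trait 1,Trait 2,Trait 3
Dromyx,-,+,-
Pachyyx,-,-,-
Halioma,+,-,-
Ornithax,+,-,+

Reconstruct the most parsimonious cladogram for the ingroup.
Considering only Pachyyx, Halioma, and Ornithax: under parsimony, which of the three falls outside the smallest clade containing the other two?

Character polarity is set by the outgroup: the derived state is whichever differs from the outgroup's state, so for Trait 2 the derived state is '-', and for the remaining characters it is '+'.
Trait 1: derived state '+' in Halioma and Ornithax only — synapomorphy for {Halioma, Ornithax}.
All ingroup taxa share the derived state '-' for Trait 2; it defines the ingroup but does not resolve relationships within it.
Trait 3: derived state '+' in Ornithax only — an autapomorphy, so it tells us nothing about relationships among taxa.
Most parsimonious ingroup topology: (Pachyyx,(Halioma,Ornithax)).
Ornithax and Halioma share a more recent common ancestor with each other than either does with Pachyyx, so Pachyyx is the least closely related of the three.

Pachyyx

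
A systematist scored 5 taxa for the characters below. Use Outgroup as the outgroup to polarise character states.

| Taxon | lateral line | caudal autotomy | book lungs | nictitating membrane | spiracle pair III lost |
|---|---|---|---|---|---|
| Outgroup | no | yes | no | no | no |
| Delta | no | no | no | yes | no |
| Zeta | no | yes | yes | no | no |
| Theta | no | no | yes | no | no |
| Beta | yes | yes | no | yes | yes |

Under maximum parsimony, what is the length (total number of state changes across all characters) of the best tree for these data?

Character polarity is set by the outgroup: the derived state is whichever differs from the outgroup's state, so for caudal autotomy the derived state is 'no', and for the remaining characters it is 'yes'.
lateral line: derived state 'yes' in Beta only — an autapomorphy, so it tells us nothing about relationships among taxa.
caudal autotomy groups Delta and Theta, which is incompatible with the clades supported by the remaining characters; treating it as convergent (homoplasy) costs fewer steps than any alternative tree.
book lungs (derived state 'yes') is shared by Theta and Zeta — a synapomorphy uniting that clade.
Only Beta and Delta show the derived state 'yes' for nictitating membrane, supporting them as a clade.
spiracle pair III lost: derived state 'yes' in Beta only — an autapomorphy, so it tells us nothing about relationships among taxa.
Most parsimonious ingroup topology: ((Delta,Beta),(Zeta,Theta)).
Changes per character on this tree: lateral line: 1; caudal autotomy: 2; book lungs: 1; nictitating membrane: 1; spiracle pair III lost: 1.
Total = 6.

6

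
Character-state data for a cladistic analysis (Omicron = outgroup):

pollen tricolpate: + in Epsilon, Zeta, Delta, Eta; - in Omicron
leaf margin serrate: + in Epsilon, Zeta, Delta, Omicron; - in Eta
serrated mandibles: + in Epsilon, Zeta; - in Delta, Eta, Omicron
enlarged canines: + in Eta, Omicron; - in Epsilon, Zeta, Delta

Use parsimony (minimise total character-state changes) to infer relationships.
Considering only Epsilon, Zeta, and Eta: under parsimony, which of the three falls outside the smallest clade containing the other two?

Eta

Character polarity is set by the outgroup: the derived state is whichever differs from the outgroup's state, so for leaf margin serrate, enlarged canines the derived state is '-', and for the remaining characters it is '+'.
All ingroup taxa share the derived state '+' for pollen tricolpate; it defines the ingroup but does not resolve relationships within it.
leaf margin serrate (derived state '-') is unique to Eta (autapomorphy; uninformative for grouping).
serrated mandibles: derived state '+' in Epsilon and Zeta only — synapomorphy for {Epsilon, Zeta}.
Only Delta, Epsilon, and Zeta show the derived state '-' for enlarged canines, supporting them as a clade.
Most parsimonious ingroup topology: (Eta,((Epsilon,Zeta),Delta)).
Zeta and Epsilon share a more recent common ancestor with each other than either does with Eta, so Eta is the least closely related of the three.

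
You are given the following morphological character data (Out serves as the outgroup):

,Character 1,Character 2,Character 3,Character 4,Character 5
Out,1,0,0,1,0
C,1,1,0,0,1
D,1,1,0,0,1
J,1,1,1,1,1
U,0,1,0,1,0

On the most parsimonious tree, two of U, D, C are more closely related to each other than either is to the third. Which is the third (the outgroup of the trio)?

U

Character polarity is set by the outgroup: the derived state is whichever differs from the outgroup's state, so for Character 1, Character 4 the derived state is '0', and for the remaining characters it is '1'.
Character 1 (derived state '0') is unique to U (autapomorphy; uninformative for grouping).
Character 2 (derived state '1') is shared by all ingroup taxa — unites the whole ingroup.
Character 3 (derived state '1') is unique to J (autapomorphy; uninformative for grouping).
Character 4 (derived state '0') is shared by C and D — a synapomorphy uniting that clade.
Character 5: derived state '1' in C, D, and J only — synapomorphy for {C, D, J}.
Most parsimonious ingroup topology: (((C,D),J),U).
C and D share a more recent common ancestor with each other than either does with U, so U is the least closely related of the three.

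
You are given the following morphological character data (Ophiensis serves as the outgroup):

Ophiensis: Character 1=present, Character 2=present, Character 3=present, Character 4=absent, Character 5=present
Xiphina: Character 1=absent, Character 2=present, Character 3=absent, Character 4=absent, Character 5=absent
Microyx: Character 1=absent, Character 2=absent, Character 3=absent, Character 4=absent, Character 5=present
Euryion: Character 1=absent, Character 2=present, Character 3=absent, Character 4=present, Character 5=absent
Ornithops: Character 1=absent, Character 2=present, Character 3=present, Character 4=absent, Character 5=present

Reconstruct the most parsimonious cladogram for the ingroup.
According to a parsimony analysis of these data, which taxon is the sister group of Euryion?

Xiphina

Character polarity is set by the outgroup: the derived state is whichever differs from the outgroup's state, so for Character 1, Character 2, Character 3, Character 5 the derived state is 'absent', and for the remaining characters it is 'present'.
Character 1 (derived state 'absent') is shared by all ingroup taxa — unites the whole ingroup.
Character 2: derived state 'absent' in Microyx only — an autapomorphy, so it tells us nothing about relationships among taxa.
Character 3: derived state 'absent' in Euryion, Microyx, and Xiphina only — synapomorphy for {Euryion, Microyx, Xiphina}.
Character 4 (derived state 'present') is unique to Euryion (autapomorphy; uninformative for grouping).
Character 5 (derived state 'absent') is shared by Euryion and Xiphina — a synapomorphy uniting that clade.
Most parsimonious ingroup topology: (((Xiphina,Euryion),Microyx),Ornithops).
Euryion and Xiphina form a cherry on this tree, so they are sister taxa.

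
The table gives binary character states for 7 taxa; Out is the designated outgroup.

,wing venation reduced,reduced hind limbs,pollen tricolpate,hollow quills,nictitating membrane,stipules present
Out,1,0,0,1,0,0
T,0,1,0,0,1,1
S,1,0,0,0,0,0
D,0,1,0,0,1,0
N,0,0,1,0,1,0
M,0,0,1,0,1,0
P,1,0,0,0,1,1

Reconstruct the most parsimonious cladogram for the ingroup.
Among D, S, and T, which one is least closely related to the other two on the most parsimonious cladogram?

S

Character polarity is set by the outgroup: the derived state is whichever differs from the outgroup's state, so for wing venation reduced, hollow quills the derived state is '0', and for the remaining characters it is '1'.
wing venation reduced: derived state '0' in D, M, N, and T only — synapomorphy for {D, M, N, T}.
Only D and T show the derived state '1' for reduced hind limbs, supporting them as a clade.
pollen tricolpate (derived state '1') is shared by M and N — a synapomorphy uniting that clade.
hollow quills (derived state '0') is shared by all ingroup taxa — unites the whole ingroup.
nictitating membrane: derived state '1' in D, M, N, P, and T only — synapomorphy for {D, M, N, P, T}.
stipules present groups P and T, which is incompatible with the clades supported by the remaining characters; treating it as convergent (homoplasy) costs fewer steps than any alternative tree.
Most parsimonious ingroup topology: ((((T,D),(N,M)),P),S).
T and D share a more recent common ancestor with each other than either does with S, so S is the least closely related of the three.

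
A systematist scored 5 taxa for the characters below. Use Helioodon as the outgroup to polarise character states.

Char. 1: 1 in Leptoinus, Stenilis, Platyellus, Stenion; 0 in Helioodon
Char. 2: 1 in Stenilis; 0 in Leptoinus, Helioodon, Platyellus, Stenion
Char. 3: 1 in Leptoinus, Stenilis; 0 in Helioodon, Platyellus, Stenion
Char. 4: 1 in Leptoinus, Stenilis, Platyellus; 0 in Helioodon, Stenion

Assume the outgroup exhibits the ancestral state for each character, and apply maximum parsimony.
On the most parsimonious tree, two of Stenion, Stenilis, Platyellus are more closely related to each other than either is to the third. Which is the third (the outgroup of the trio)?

The outgroup has state '0' for every character, so '1' is the derived state throughout.
All ingroup taxa share the derived state '1' for Char. 1; it defines the ingroup but does not resolve relationships within it.
Char. 2 (derived state '1') is unique to Stenilis (autapomorphy; uninformative for grouping).
Char. 3 (derived state '1') is shared by Leptoinus and Stenilis — a synapomorphy uniting that clade.
Char. 4: derived state '1' in Leptoinus, Platyellus, and Stenilis only — synapomorphy for {Leptoinus, Platyellus, Stenilis}.
Most parsimonious ingroup topology: (((Stenilis,Leptoinus),Platyellus),Stenion).
Stenilis and Platyellus share a more recent common ancestor with each other than either does with Stenion, so Stenion is the least closely related of the three.

Stenion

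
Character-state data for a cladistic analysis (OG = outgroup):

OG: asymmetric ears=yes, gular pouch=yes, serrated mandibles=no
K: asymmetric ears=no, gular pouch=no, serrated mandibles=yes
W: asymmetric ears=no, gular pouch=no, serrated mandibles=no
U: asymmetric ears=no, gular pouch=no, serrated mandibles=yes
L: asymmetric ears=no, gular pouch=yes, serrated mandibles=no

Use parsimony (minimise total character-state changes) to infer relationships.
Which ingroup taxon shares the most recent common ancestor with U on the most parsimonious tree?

K

Character polarity is set by the outgroup: the derived state is whichever differs from the outgroup's state, so for asymmetric ears, gular pouch the derived state is 'no', and for the remaining characters it is 'yes'.
All ingroup taxa share the derived state 'no' for asymmetric ears; it defines the ingroup but does not resolve relationships within it.
gular pouch: derived state 'no' in K, U, and W only — synapomorphy for {K, U, W}.
serrated mandibles (derived state 'yes') is shared by K and U — a synapomorphy uniting that clade.
Most parsimonious ingroup topology: (((K,U),W),L).
U and K form a cherry on this tree, so they are sister taxa.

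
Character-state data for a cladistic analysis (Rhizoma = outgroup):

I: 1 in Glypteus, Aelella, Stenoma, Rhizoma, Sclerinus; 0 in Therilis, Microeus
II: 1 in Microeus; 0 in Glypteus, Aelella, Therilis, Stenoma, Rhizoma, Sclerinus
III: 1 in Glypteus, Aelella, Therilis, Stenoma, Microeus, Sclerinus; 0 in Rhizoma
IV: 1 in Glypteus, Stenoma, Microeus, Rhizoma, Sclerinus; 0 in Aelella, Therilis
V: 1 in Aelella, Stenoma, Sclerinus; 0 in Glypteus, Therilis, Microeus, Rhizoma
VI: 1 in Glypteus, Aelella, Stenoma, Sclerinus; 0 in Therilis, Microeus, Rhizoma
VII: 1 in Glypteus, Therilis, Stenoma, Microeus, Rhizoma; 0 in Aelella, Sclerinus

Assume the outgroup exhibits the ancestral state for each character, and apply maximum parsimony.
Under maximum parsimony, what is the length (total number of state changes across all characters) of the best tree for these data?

8

Character polarity is set by the outgroup: the derived state is whichever differs from the outgroup's state, so for I, IV, VII the derived state is '0', and for the remaining characters it is '1'.
I (derived state '0') is shared by Microeus and Therilis — a synapomorphy uniting that clade.
II: derived state '1' in Microeus only — an autapomorphy, so it tells us nothing about relationships among taxa.
III (derived state '1') is shared by all ingroup taxa — unites the whole ingroup.
IV (state '0') occurs in Aelella and Therilis but conflicts with the nesting implied by the other characters — most parsimoniously interpreted as homoplasy.
V: derived state '1' in Aelella, Sclerinus, and Stenoma only — synapomorphy for {Aelella, Sclerinus, Stenoma}.
Only Aelella, Glypteus, Sclerinus, and Stenoma show the derived state '1' for VI, supporting them as a clade.
Only Aelella and Sclerinus show the derived state '0' for VII, supporting them as a clade.
Most parsimonious ingroup topology: ((Microeus,Therilis),((Stenoma,(Aelella,Sclerinus)),Glypteus)).
Changes per character on this tree: I: 1; II: 1; III: 1; IV: 2; V: 1; VI: 1; VII: 1.
Total = 8.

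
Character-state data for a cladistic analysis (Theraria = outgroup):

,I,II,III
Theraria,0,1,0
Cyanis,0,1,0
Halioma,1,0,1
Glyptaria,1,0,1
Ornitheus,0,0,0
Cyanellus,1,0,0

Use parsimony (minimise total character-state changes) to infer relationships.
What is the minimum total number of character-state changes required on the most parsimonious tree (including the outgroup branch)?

3

Character polarity is set by the outgroup: the derived state is whichever differs from the outgroup's state, so for II the derived state is '0', and for the remaining characters it is '1'.
I: derived state '1' in Cyanellus, Glyptaria, and Halioma only — synapomorphy for {Cyanellus, Glyptaria, Halioma}.
II (derived state '0') is shared by Cyanellus, Glyptaria, Halioma, and Ornitheus — a synapomorphy uniting that clade.
III: derived state '1' in Glyptaria and Halioma only — synapomorphy for {Glyptaria, Halioma}.
Most parsimonious ingroup topology: (Cyanis,(((Halioma,Glyptaria),Cyanellus),Ornitheus)).
Changes per character on this tree: I: 1; II: 1; III: 1.
Total = 3.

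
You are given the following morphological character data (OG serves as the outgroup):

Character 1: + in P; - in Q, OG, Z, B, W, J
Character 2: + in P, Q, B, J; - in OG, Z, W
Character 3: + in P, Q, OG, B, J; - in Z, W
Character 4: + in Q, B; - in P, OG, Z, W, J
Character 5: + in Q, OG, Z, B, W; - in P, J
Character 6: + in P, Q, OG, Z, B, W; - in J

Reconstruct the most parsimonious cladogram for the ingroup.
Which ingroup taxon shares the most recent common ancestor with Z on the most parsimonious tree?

Character polarity is set by the outgroup: the derived state is whichever differs from the outgroup's state, so for Character 3, Character 5, Character 6 the derived state is '-', and for the remaining characters it is '+'.
Character 1: derived state '+' in P only — an autapomorphy, so it tells us nothing about relationships among taxa.
Character 2 (derived state '+') is shared by B, J, P, and Q — a synapomorphy uniting that clade.
Character 3: derived state '-' in W and Z only — synapomorphy for {W, Z}.
Character 4 (derived state '+') is shared by B and Q — a synapomorphy uniting that clade.
Character 5: derived state '-' in J and P only — synapomorphy for {J, P}.
Character 6 (derived state '-') is unique to J (autapomorphy; uninformative for grouping).
Most parsimonious ingroup topology: ((Z,W),((Q,B),(J,P))).
Z and W form a cherry on this tree, so they are sister taxa.

W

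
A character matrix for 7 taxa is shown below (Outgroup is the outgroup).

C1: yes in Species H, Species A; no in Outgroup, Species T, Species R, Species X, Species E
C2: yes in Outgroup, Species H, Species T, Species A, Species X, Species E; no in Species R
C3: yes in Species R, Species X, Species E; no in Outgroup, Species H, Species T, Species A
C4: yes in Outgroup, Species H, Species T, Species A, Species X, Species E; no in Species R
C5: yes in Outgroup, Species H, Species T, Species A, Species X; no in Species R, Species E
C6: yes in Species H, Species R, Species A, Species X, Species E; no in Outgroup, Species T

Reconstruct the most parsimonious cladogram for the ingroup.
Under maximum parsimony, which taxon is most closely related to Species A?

Species H

Character polarity is set by the outgroup: the derived state is whichever differs from the outgroup's state, so for C2, C4, C5 the derived state is 'no', and for the remaining characters it is 'yes'.
Only Species A and Species H show the derived state 'yes' for C1, supporting them as a clade.
C2 (derived state 'no') is unique to Species R (autapomorphy; uninformative for grouping).
C3 (derived state 'yes') is shared by Species E, Species R, and Species X — a synapomorphy uniting that clade.
C4: derived state 'no' in Species R only — an autapomorphy, so it tells us nothing about relationships among taxa.
Only Species E and Species R show the derived state 'no' for C5, supporting them as a clade.
C6 (derived state 'yes') is shared by Species A, Species E, Species H, Species R, and Species X — a synapomorphy uniting that clade.
Most parsimonious ingroup topology: (((Species H,Species A),((Species R,Species E),Species X)),Species T).
Species A and Species H form a cherry on this tree, so they are sister taxa.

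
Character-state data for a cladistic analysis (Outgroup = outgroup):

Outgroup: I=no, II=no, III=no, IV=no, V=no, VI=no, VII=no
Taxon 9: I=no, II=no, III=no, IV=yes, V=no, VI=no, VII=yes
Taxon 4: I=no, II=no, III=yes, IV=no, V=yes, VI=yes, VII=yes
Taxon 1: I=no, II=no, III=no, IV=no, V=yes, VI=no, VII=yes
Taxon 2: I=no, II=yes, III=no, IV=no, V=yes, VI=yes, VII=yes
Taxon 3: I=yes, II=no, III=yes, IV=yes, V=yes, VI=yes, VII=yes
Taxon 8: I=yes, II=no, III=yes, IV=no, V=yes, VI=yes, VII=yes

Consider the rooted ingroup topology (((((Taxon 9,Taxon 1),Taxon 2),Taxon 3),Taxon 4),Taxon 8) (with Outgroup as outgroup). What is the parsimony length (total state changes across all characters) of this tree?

Map each character onto (((((Taxon 9,Taxon 1),Taxon 2),Taxon 3),Taxon 4),Taxon 8) (rooted by Outgroup) and count the minimum state changes it requires (Fitch parsimony):
I: 2; II: 1; III: 2; IV: 2; V: 2; VI: 2; VII: 1.
Total tree length = 12.

12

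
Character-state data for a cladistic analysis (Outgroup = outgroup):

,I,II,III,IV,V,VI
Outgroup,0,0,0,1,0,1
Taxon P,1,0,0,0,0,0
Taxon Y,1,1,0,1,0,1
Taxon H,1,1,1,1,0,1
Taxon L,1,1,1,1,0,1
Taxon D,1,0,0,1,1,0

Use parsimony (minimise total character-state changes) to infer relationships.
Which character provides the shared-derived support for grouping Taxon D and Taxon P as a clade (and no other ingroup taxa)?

VI

Character polarity is set by the outgroup: the derived state is whichever differs from the outgroup's state, so for IV, VI the derived state is '0', and for the remaining characters it is '1'.
I (derived state '1') is shared by all ingroup taxa — unites the whole ingroup.
II: derived state '1' in Taxon H, Taxon L, and Taxon Y only — synapomorphy for {Taxon H, Taxon L, Taxon Y}.
Only Taxon H and Taxon L show the derived state '1' for III, supporting them as a clade.
IV (derived state '0') is unique to Taxon P (autapomorphy; uninformative for grouping).
V (derived state '1') is unique to Taxon D (autapomorphy; uninformative for grouping).
VI: derived state '0' in Taxon D and Taxon P only — synapomorphy for {Taxon D, Taxon P}.
Most parsimonious ingroup topology: ((Taxon P,Taxon D),(Taxon Y,(Taxon H,Taxon L))).
The clade {Taxon D, Taxon P} is supported by VI: its derived state '0' occurs in exactly those taxa and in no other taxon (including the outgroup).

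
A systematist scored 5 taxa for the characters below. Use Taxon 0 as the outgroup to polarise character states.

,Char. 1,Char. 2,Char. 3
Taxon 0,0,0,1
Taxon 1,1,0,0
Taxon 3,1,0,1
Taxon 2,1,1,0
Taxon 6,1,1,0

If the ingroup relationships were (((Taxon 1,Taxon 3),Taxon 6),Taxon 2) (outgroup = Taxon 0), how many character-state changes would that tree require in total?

5

Map each character onto (((Taxon 1,Taxon 3),Taxon 6),Taxon 2) (rooted by Taxon 0) and count the minimum state changes it requires (Fitch parsimony):
Char. 1: 1; Char. 2: 2; Char. 3: 2.
Total tree length = 5.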